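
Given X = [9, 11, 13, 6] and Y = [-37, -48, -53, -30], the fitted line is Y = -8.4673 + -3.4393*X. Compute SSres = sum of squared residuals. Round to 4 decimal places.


For each point, residual = actual - predicted.
Residuals: [2.4210, -1.7004, 0.1782, -0.8969].
Sum of squared residuals = 9.5888.

9.5888


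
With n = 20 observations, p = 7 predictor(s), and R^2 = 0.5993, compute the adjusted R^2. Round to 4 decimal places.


Using the formula:
(1 - 0.5993) = 0.4007.
Multiply by 19/12: 0.4007 * 19 = 7.6133, then 7.6133 / 12 = 0.6344.
Adj R^2 = 1 - 0.6344 = 0.3656.

0.3656


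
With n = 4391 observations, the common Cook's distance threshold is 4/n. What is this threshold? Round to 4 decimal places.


Using the rule of thumb:
Threshold = 4 / 4391 = 0.0009.

0.0009


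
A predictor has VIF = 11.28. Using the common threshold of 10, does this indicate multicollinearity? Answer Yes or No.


The threshold is 10.
VIF = 11.28 is >= 10.
Multicollinearity indication: Yes.

Yes


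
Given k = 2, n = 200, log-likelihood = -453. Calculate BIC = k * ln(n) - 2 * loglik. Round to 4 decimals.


k * ln(n) = 2 * ln(200) = 2 * 5.298317 = 10.596634.
-2 * loglik = -2 * (-453) = 906.
BIC = 10.596634 + 906 = 916.596634, which rounds to 916.5966.

916.5966


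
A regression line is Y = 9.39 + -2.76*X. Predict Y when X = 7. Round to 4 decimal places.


Predicted value:
Y = 9.39 + (-2.76)(7) = 9.39 + -19.3200 = -9.9300.

-9.9300


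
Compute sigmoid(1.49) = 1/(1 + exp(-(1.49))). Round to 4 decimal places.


exp(-1.4900) = 0.2254.
1 + exp(-z) = 1.2254.
sigmoid = 1/1.2254 = 0.8161.

0.8161


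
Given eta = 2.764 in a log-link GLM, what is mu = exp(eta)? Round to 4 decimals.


mu = exp(eta) = exp(2.764).
= 15.8632.

15.8632


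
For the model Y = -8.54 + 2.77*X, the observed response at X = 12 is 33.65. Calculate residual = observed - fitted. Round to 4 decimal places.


Predicted = -8.54 + 2.77 * 12 = 24.7000.
Residual = 33.65 - 24.7000 = 8.9500.

8.9500


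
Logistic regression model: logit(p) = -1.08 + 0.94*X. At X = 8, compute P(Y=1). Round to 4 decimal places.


Compute z = -1.08 + (0.94)(8) = 6.4400.
exp(-z) = 0.0016.
P = 1/(1 + 0.0016) = 0.9984.

0.9984


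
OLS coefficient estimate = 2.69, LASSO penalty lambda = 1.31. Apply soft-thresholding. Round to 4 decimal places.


|beta_OLS| = 2.69.
lambda = 1.31.
Since |beta| > lambda, coefficient = sign(beta)*(|beta| - lambda) = 1.3800.
Result = 1.3800.

1.3800


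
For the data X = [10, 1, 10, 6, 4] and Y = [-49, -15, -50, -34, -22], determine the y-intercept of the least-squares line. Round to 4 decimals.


Compute b1 = -3.9967 from the OLS formula.
With xbar = 6.2000 and ybar = -34.0000, the intercept is:
b0 = -34.0000 - -3.9967 * 6.2000 = -9.2204.

-9.2204


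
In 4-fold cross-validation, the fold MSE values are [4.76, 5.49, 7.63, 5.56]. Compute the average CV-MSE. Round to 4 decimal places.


Total MSE across folds = 23.4400.
CV-MSE = 23.4400/4 = 5.8600.

5.8600


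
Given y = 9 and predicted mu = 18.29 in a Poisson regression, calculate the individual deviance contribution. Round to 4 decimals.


First: ln(9/18.29) = -0.709130.
Then: 9 * -0.709130 = -6.382170.
y - mu = 9 - 18.29 = -9.29.
D = 2(-6.382170 - -9.29) = 5.815660, which rounds to 5.8157.

5.8157


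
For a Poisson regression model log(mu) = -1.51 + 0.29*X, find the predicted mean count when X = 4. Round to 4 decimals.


Compute eta = -1.51 + 0.29 * 4 = -0.3500.
Apply inverse link: mu = e^-0.3500 = 0.7047.

0.7047


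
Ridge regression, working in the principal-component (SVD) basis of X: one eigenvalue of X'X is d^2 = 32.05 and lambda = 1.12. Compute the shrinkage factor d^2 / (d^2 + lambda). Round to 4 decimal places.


d^2 + lambda = 32.05 + 1.12 = 33.1700.
Shrinkage factor = 32.05/33.1700 = 0.9662.

0.9662


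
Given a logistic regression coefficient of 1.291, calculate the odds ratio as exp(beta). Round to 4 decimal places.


The odds ratio is computed as:
OR = e^(1.291) = 3.6364.

3.6364


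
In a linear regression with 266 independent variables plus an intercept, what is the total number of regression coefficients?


Total coefficients = number of predictors + 1 (for the intercept).
= 266 + 1 = 267.

267


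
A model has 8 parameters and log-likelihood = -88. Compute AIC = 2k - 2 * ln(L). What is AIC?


AIC = 2k - 2*loglik = 2(8) - 2(-88).
= 16 + 176 = 192.

192


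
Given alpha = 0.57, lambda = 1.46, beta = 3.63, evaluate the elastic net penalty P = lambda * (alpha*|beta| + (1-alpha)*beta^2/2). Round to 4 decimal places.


alpha * |beta| = 0.57 * 3.63 = 2.0691.
(1-alpha) * beta^2/2 = 0.43 * 13.1769/2 = 2.8330.
Total = 1.46 * (2.0691 + 2.8330) = 7.1571.

7.1571


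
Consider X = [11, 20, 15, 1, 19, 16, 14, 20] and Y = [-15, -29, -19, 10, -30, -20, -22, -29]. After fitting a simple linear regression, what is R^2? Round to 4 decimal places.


After computing the OLS fit (b0=10.2194, b1=-2.0324):
SSres = 39.2086, SStot = 1187.5000.
R^2 = 1 - 39.2086/1187.5000 = 0.9670.

0.9670


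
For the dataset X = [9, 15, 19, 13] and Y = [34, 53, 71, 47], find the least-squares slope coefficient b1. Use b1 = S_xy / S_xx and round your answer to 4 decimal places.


First compute the means: xbar = 14.0000, ybar = 51.2500.
Then S_xx = sum((xi - xbar)^2) = 52.0000.
S_xy = sum((xi - xbar)(yi - ybar)) = 191.0000.
b1 = S_xy / S_xx = 191.0000 / 52.0000 = 3.6731.

3.6731


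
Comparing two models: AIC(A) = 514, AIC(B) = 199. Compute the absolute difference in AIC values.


Compute |514 - 199| = 315.
Model B has the smaller AIC.

315


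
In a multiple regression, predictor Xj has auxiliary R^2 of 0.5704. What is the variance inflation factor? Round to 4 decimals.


Using VIF = 1/(1 - R^2_j):
1 - 0.5704 = 0.4296.
VIF = 2.3277.

2.3277


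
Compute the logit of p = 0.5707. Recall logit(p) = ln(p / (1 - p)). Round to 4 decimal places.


The odds are p/(1-p) = 0.5707 / 0.4293 = 1.3294.
logit(p) = ln(1.3294) = 0.2847.

0.2847


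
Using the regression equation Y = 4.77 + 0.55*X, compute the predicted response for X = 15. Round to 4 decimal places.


Plug X = 15 into Y = 4.77 + 0.55*X:
Y = 4.77 + 8.2500 = 13.0200.

13.0200


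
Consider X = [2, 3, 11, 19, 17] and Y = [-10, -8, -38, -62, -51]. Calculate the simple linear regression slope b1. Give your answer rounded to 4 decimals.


First compute the means: xbar = 10.4000, ybar = -33.8000.
Then S_xx = sum((xi - xbar)^2) = 243.2000.
S_xy = sum((xi - xbar)(yi - ybar)) = -749.4000.
b1 = S_xy / S_xx = -749.4000 / 243.2000 = -3.0814.

-3.0814


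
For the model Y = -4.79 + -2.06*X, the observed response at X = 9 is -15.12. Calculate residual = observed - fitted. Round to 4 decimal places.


Fitted value at X = 9 is yhat = -4.79 + -2.06*9 = -23.3300.
Residual = -15.12 - -23.3300 = 8.2100.

8.2100


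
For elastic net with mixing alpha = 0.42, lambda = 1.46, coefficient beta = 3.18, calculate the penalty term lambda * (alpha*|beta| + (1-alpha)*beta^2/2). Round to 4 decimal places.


L1 component = 0.42 * |3.18| = 1.3356.
L2 component = 0.58 * 3.18^2 / 2 = 2.9326.
Penalty = 1.46 * (1.3356 + 2.9326) = 1.46 * 4.2682 = 6.2316.

6.2316


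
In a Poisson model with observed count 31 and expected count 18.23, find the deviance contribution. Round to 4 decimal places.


First: ln(31/18.23) = 0.530919.
Then: 31 * 0.530919 = 16.458489.
y - mu = 31 - 18.23 = 12.77.
D = 2(16.458489 - 12.77) = 7.376978, which rounds to 7.3770.

7.3770


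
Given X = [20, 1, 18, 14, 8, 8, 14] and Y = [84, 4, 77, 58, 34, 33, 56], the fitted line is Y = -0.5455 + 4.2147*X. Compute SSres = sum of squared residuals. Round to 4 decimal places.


Compute predicted values, then residuals = yi - yhat_i.
Residuals: [0.2515, 0.3308, 1.6809, -0.4603, 0.8279, -0.1721, -2.4603].
SSres = sum(residual^2) = 9.9781.

9.9781


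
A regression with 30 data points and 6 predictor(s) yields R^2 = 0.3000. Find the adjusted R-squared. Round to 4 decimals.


Using the formula:
(1 - 0.3000) = 0.7000.
Multiply by 29/23: 0.7000 * 29 = 20.3000, then 20.3000 / 23 = 0.8826.
Adj R^2 = 1 - 0.8826 = 0.1174.

0.1174


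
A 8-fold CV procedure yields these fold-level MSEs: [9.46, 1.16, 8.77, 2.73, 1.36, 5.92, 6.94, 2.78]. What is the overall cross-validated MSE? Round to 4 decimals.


Add all fold MSEs: 39.1200.
Divide by k = 8: 39.1200/8 = 4.8900.

4.8900


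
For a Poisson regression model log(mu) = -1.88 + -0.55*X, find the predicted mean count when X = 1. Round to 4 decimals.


eta = -1.88 + -0.55 * 1 = -2.4300.
mu = exp(-2.4300) = 0.0880.

0.0880


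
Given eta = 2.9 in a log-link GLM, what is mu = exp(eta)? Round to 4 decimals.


mu = exp(eta) = exp(2.9).
= 18.1741.

18.1741


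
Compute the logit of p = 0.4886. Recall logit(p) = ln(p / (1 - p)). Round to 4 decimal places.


The odds are p/(1-p) = 0.4886 / 0.5114 = 0.9554.
logit(p) = ln(0.9554) = -0.0456.

-0.0456


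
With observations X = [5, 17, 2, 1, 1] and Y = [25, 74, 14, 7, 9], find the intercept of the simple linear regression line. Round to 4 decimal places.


First find the slope: b1 = 4.0920.
Means: xbar = 5.2000, ybar = 25.8000.
b0 = ybar - b1 * xbar = 25.8000 - 4.0920 * 5.2000 = 4.5216.

4.5216


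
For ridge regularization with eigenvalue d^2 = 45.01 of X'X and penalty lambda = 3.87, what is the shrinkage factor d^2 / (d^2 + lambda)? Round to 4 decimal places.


Denominator = d^2 + lambda = 45.01 + 3.87 = 48.8800.
Shrinkage = 45.01 / 48.8800 = 0.9208.

0.9208


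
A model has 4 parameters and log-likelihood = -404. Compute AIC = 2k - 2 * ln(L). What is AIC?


AIC = 2k - 2*loglik = 2(4) - 2(-404).
= 8 + 808 = 816.

816


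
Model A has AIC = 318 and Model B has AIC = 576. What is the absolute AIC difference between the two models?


Absolute difference = |318 - 576| = 258.
The model with lower AIC (A) is preferred.

258


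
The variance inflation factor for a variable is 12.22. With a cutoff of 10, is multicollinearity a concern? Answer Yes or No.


Compare VIF = 12.22 to the threshold of 10.
12.22 >= 10, so the answer is Yes.

Yes


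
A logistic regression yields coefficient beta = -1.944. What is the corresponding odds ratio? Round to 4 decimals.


Odds ratio = exp(beta) = exp(-1.944).
= 0.1431.

0.1431


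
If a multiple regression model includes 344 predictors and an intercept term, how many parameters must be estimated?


Total coefficients = number of predictors + 1 (for the intercept).
= 344 + 1 = 345.

345


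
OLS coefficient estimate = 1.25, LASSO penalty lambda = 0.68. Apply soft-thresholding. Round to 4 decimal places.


Absolute value: |1.25| = 1.25.
Compare to lambda = 0.68.
Since |beta| > lambda, coefficient = sign(beta)*(|beta| - lambda) = 0.5700.

0.5700


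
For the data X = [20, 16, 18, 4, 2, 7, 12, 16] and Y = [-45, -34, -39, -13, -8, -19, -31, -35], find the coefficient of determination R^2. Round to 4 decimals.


After computing the OLS fit (b0=-5.0919, b1=-1.9291):
SSres = 15.8870, SStot = 1210.0000.
R^2 = 1 - 15.8870/1210.0000 = 0.9869.

0.9869


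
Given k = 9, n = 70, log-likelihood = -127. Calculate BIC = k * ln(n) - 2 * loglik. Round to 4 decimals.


ln(70) = 4.248495.
k * ln(n) = 9 * 4.248495 = 38.236455.
-2L = 254.
BIC = 38.236455 + 254 = 292.236455, which rounds to 292.2365.

292.2365


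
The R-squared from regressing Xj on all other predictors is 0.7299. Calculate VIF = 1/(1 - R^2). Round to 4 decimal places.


Denominator: 1 - 0.7299 = 0.2701.
VIF = 1 / 0.2701 = 3.7023.

3.7023


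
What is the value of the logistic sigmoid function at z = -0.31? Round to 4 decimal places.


Compute exp(0.3100) = 1.3634.
Sigmoid = 1 / (1 + 1.3634) = 1 / 2.3634 = 0.4231.

0.4231


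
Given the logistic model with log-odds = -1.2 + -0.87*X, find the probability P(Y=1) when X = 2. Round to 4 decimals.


z = -1.2 + -0.87 * 2 = -2.9400.
Sigmoid: P = 1 / (1 + exp(2.9400)) = 0.0502.

0.0502


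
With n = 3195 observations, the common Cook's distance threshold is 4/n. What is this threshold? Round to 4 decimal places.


Cook's distance cutoff = 4/n = 4/3195.
= 0.0013.

0.0013


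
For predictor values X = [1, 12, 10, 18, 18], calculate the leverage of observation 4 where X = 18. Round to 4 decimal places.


Mean of X: xbar = 11.8000.
SXX = 196.8000.
For X = 18: h = 1/5 + (18 - 11.8000)^2/196.8000 = 0.3953.

0.3953


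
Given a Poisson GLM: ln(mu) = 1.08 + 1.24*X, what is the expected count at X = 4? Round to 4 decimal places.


Linear predictor: eta = 1.08 + (1.24)(4) = 6.0400.
Expected count: mu = exp(6.0400) = 419.8930.

419.8930


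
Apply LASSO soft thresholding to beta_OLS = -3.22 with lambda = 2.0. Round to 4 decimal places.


Check: |-3.22| = 3.22 vs lambda = 2.0.
Since |beta| > lambda, coefficient = sign(beta)*(|beta| - lambda) = -1.2200.
Soft-thresholded coefficient = -1.2200.

-1.2200


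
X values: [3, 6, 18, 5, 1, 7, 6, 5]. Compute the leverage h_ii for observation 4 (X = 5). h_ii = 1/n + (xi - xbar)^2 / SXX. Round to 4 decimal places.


n = 8, xbar = 6.3750.
SXX = sum((xi - xbar)^2) = 179.8750.
h = 1/8 + (5 - 6.3750)^2 / 179.8750 = 0.1355.

0.1355


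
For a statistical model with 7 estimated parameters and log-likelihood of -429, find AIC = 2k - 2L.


AIC = 2*7 - 2*(-429).
= 14 + 858 = 872.

872


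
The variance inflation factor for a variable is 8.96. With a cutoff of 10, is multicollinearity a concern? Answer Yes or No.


The threshold is 10.
VIF = 8.96 is < 10.
Multicollinearity indication: No.

No


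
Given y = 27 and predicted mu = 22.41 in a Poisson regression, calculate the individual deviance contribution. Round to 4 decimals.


First: ln(27/22.41) = 0.186330.
Then: 27 * 0.186330 = 5.030910.
y - mu = 27 - 22.41 = 4.59.
D = 2(5.030910 - 4.59) = 0.881820, which rounds to 0.8818.

0.8818


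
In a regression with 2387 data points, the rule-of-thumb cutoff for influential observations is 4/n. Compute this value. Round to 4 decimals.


The threshold is 4/n.
4/2387 = 0.0017.

0.0017


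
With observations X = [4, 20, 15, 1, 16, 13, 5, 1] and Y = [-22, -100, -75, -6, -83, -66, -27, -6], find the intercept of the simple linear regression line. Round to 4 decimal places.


First find the slope: b1 = -4.9673.
Means: xbar = 9.3750, ybar = -48.1250.
b0 = ybar - b1 * xbar = -48.1250 - -4.9673 * 9.3750 = -1.5566.

-1.5566


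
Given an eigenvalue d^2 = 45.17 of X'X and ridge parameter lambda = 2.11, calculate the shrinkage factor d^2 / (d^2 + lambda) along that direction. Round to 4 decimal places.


Compute the denominator: 45.17 + 2.11 = 47.2800.
Shrinkage factor = 45.17 / 47.2800 = 0.9554.

0.9554


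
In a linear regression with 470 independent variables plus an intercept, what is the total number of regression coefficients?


Total coefficients = number of predictors + 1 (for the intercept).
= 470 + 1 = 471.

471


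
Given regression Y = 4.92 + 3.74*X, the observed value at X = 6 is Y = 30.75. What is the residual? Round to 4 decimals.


Fitted value at X = 6 is yhat = 4.92 + 3.74*6 = 27.3600.
Residual = 30.75 - 27.3600 = 3.3900.

3.3900


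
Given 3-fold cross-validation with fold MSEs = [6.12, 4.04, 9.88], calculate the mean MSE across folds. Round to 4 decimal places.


Add all fold MSEs: 20.0400.
Divide by k = 3: 20.0400/3 = 6.6800.

6.6800


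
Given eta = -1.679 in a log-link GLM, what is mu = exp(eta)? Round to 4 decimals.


The inverse log link gives:
mu = exp(-1.679) = 0.1866.

0.1866


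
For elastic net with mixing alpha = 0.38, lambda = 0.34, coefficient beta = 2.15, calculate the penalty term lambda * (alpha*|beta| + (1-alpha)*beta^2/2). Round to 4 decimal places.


Compute:
L1 = 0.38 * 2.15 = 0.8170.
L2 = 0.62 * 2.15^2 / 2 = 1.4330.
Penalty = 0.34 * (0.8170 + 1.4330) = 0.7650.

0.7650


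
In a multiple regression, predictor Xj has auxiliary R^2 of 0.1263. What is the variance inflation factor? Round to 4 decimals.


VIF = 1 / (1 - 0.1263).
= 1 / 0.8737 = 1.1446.

1.1446


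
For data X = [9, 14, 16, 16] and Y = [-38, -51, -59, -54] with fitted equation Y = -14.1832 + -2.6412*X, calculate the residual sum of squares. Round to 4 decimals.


Compute predicted values, then residuals = yi - yhat_i.
Residuals: [-0.0460, 0.1600, -2.5576, 2.4424].
SSres = sum(residual^2) = 12.5344.

12.5344


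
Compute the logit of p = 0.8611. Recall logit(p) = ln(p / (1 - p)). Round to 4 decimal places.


Compute the odds: 0.8611/0.1389 = 6.1994.
Take the natural log: ln(6.1994) = 1.8245.

1.8245


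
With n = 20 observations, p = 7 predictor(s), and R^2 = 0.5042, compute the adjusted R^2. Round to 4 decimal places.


Plug in: Adj R^2 = 1 - (1 - 0.5042) * 19/12.
= 1 - 0.4958 * 19/12
= 1 - 9.4202 / 12
= 1 - 0.7850 = 0.2150.

0.2150


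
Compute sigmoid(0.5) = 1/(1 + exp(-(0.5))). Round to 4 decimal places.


First, exp(-0.5000) = 0.6065.
Then sigma(z) = 1/(1 + 0.6065) = 0.6225.

0.6225


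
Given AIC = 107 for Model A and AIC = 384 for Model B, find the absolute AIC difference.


Absolute difference = |107 - 384| = 277.
The model with lower AIC (A) is preferred.

277


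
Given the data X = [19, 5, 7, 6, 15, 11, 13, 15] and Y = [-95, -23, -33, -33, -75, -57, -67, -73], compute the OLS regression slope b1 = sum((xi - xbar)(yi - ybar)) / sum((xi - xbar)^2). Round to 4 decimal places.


The sample means are xbar = 11.3750 and ybar = -57.0000.
Compute S_xx = 175.8750 and S_xy = -880.0000.
Slope b1 = S_xy / S_xx = -880.0000 / 175.8750 = -5.0036.

-5.0036


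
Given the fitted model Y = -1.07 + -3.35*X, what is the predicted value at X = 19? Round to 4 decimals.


Substitute X = 19 into the equation:
Y = -1.07 + -3.35 * 19 = -1.07 + -63.6500 = -64.7200.

-64.7200


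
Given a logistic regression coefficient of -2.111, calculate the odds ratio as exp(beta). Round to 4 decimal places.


exp(-2.111) = 0.1211.
So the odds ratio is 0.1211.

0.1211


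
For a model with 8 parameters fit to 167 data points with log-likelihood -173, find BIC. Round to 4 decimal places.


ln(167) = 5.117994.
k * ln(n) = 8 * 5.117994 = 40.943952.
-2L = 346.
BIC = 40.943952 + 346 = 386.943952, which rounds to 386.9440.

386.9440


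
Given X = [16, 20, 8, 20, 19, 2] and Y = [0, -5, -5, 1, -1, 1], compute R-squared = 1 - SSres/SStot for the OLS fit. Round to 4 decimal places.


Fit the OLS line: b0 = -1.0208, b1 = -0.0338.
SSres = 39.1786.
SStot = 39.5000.
R^2 = 1 - 39.1786/39.5000 = 0.0081.

0.0081


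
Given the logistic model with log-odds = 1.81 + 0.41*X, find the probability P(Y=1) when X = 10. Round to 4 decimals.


z = 1.81 + 0.41 * 10 = 5.9100.
Sigmoid: P = 1 / (1 + exp(-5.9100)) = 0.9973.

0.9973


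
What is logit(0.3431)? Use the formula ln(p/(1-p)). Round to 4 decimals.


1 - p = 0.6569.
p/(1-p) = 0.5223.
logit = ln(0.5223) = -0.6495.

-0.6495


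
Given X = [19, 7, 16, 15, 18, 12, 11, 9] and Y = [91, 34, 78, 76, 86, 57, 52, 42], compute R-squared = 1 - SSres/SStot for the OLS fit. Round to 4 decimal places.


The fitted line is Y = -0.9461 + 4.8932*X.
SSres = 18.3927, SStot = 3128.0000.
R^2 = 1 - SSres/SStot = 0.9941.

0.9941


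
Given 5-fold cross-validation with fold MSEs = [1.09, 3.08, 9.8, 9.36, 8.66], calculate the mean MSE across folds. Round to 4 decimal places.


Add all fold MSEs: 31.9900.
Divide by k = 5: 31.9900/5 = 6.3980.

6.3980


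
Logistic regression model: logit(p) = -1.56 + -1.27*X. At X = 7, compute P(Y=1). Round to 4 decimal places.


Linear predictor: z = -1.56 + -1.27 * 7 = -10.4500.
P = 1/(1 + exp(10.4500)) = 1/(1 + 34544.3747) = 0.0000.

0.0000


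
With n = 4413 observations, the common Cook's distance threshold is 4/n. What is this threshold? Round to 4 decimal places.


Cook's distance cutoff = 4/n = 4/4413.
= 0.0009.

0.0009


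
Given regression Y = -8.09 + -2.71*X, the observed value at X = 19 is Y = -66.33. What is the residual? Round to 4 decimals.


Predicted = -8.09 + -2.71 * 19 = -59.5800.
Residual = -66.33 - -59.5800 = -6.7500.

-6.7500


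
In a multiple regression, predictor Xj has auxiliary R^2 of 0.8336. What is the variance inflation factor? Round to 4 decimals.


VIF = 1 / (1 - 0.8336).
= 1 / 0.1664 = 6.0096.

6.0096


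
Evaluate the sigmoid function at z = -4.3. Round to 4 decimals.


Compute exp(4.3000) = 73.6998.
Sigmoid = 1 / (1 + 73.6998) = 1 / 74.6998 = 0.0134.

0.0134


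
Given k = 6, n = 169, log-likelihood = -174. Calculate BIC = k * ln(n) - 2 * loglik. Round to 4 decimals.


k * ln(n) = 6 * ln(169) = 6 * 5.129899 = 30.779394.
-2 * loglik = -2 * (-174) = 348.
BIC = 30.779394 + 348 = 378.779394, which rounds to 378.7794.

378.7794


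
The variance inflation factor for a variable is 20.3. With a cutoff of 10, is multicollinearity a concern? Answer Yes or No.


The threshold is 10.
VIF = 20.3 is >= 10.
Multicollinearity indication: Yes.

Yes


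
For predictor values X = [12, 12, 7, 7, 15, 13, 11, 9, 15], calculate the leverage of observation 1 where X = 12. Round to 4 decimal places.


n = 9, xbar = 11.2222.
SXX = sum((xi - xbar)^2) = 73.5556.
h = 1/9 + (12 - 11.2222)^2 / 73.5556 = 0.1193.

0.1193


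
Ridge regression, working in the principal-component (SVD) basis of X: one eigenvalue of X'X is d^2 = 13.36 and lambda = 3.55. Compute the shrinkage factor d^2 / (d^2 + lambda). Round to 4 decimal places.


Denominator = d^2 + lambda = 13.36 + 3.55 = 16.9100.
Shrinkage = 13.36 / 16.9100 = 0.7901.

0.7901


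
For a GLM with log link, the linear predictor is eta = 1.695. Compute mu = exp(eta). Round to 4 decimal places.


mu = exp(eta) = exp(1.695).
= 5.4466.

5.4466


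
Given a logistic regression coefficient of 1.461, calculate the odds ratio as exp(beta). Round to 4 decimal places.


The odds ratio is computed as:
OR = e^(1.461) = 4.3103.

4.3103


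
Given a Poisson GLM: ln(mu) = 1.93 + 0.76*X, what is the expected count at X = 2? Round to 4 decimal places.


eta = 1.93 + 0.76 * 2 = 3.4500.
mu = exp(3.4500) = 31.5004.

31.5004


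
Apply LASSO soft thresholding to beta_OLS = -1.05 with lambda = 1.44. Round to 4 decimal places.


|beta_OLS| = 1.05.
lambda = 1.44.
Since |beta| <= lambda, the coefficient is set to 0.
Result = 0.0000.

0.0000


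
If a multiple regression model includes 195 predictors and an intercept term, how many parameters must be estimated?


Including the intercept, the model has 195 predictor coefficients + 1 intercept.
Total = 196.

196


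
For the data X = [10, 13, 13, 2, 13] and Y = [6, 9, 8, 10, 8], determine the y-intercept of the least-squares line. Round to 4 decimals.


The slope is b1 = -0.1454.
Sample means are xbar = 10.2000 and ybar = 8.2000.
Intercept: b0 = 8.2000 - (-0.1454)(10.2000) = 9.6828.

9.6828


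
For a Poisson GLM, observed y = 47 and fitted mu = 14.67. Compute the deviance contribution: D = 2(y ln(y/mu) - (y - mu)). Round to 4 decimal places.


y/mu = 47/14.67 = 3.203817 (approx.), and ln(47/14.67) = 1.164343.
y * ln(y/mu) = 47 * 1.164343 = 54.724121.
y - mu = 32.33.
D = 2 * (54.724121 - 32.33) = 44.788242, which rounds to 44.7882.

44.7882


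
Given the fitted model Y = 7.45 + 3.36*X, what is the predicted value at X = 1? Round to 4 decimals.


Predicted value:
Y = 7.45 + (3.36)(1) = 7.45 + 3.3600 = 10.8100.

10.8100


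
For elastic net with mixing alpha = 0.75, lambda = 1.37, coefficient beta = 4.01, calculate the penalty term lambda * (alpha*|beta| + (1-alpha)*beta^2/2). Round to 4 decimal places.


L1 component = 0.75 * |4.01| = 3.0075.
L2 component = 0.25 * 4.01^2 / 2 = 2.0100.
Penalty = 1.37 * (3.0075 + 2.0100) = 1.37 * 5.0175 = 6.8740.

6.8740


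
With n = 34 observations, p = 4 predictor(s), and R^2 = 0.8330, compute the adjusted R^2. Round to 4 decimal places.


Using the formula:
(1 - 0.8330) = 0.1670.
Multiply by 33/29: 0.1670 * 33 = 5.5110, then 5.5110 / 29 = 0.1900.
Adj R^2 = 1 - 0.1900 = 0.8100.

0.8100


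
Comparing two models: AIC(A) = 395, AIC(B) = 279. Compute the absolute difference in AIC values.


Absolute difference = |395 - 279| = 116.
The model with lower AIC (B) is preferred.

116


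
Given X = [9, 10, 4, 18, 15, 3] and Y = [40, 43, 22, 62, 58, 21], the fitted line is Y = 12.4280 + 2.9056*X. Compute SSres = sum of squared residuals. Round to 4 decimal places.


For each point, residual = actual - predicted.
Residuals: [1.4216, 1.5160, -2.0504, -2.7288, 1.9880, -0.1448].
Sum of squared residuals = 19.9428.

19.9428


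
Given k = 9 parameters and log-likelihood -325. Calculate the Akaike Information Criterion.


Compute:
2k = 2*9 = 18.
-2*loglik = -2*(-325) = 650.
AIC = 18 + 650 = 668.

668


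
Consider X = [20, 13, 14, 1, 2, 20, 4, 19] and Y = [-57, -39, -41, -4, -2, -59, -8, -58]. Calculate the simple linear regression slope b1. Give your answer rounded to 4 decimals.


Calculate xbar = 11.6250, ybar = -33.5000.
S_xx = 465.8750, S_xy = -1427.5000.
Using b1 = S_xy / S_xx = -1427.5000 / 465.8750, we get b1 = -3.0641.

-3.0641


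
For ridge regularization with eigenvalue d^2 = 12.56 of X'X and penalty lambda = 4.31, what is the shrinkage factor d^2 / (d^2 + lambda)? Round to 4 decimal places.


d^2 + lambda = 12.56 + 4.31 = 16.8700.
Shrinkage factor = 12.56/16.8700 = 0.7445.

0.7445


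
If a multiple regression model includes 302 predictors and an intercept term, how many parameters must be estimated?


Total coefficients = number of predictors + 1 (for the intercept).
= 302 + 1 = 303.

303


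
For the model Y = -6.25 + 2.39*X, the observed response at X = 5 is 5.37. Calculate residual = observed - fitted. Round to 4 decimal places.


Predicted = -6.25 + 2.39 * 5 = 5.7000.
Residual = 5.37 - 5.7000 = -0.3300.

-0.3300


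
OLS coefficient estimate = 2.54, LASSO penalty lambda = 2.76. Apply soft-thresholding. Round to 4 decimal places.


|beta_OLS| = 2.54.
lambda = 2.76.
Since |beta| <= lambda, the coefficient is set to 0.
Result = 0.0000.

0.0000


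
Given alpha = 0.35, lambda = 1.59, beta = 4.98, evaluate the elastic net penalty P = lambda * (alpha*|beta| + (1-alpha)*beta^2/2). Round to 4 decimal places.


L1 component = 0.35 * |4.98| = 1.7430.
L2 component = 0.65 * 4.98^2 / 2 = 8.0601.
Penalty = 1.59 * (1.7430 + 8.0601) = 1.59 * 9.8031 = 15.5870.

15.5870


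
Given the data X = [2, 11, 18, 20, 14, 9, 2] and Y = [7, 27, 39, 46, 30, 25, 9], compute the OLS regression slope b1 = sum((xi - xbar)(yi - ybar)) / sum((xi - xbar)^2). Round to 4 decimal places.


First compute the means: xbar = 10.8571, ybar = 26.1429.
Then S_xx = sum((xi - xbar)^2) = 304.8571.
S_xy = sum((xi - xbar)(yi - ybar)) = 609.1429.
b1 = S_xy / S_xx = 609.1429 / 304.8571 = 1.9981.

1.9981


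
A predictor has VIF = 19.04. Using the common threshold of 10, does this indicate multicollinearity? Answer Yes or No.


Compare VIF = 19.04 to the threshold of 10.
19.04 >= 10, so the answer is Yes.

Yes


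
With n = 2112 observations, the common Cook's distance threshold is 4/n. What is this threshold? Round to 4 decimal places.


Using the rule of thumb:
Threshold = 4 / 2112 = 0.0019.

0.0019


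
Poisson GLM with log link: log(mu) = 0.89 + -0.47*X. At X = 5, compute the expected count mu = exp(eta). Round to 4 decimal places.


Linear predictor: eta = 0.89 + (-0.47)(5) = -1.4600.
Expected count: mu = exp(-1.4600) = 0.2322.

0.2322


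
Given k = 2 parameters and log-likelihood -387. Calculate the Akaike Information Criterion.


AIC = 2*2 - 2*(-387).
= 4 + 774 = 778.

778


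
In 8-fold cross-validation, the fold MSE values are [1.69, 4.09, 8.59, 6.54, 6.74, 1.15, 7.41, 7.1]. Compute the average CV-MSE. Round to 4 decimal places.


Total MSE across folds = 43.3100.
CV-MSE = 43.3100/8 = 5.4138.

5.4138


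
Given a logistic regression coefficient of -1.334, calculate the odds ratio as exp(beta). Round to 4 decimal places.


exp(-1.334) = 0.2634.
So the odds ratio is 0.2634.

0.2634


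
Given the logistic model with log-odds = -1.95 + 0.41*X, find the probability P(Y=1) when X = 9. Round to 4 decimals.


Linear predictor: z = -1.95 + 0.41 * 9 = 1.7400.
P = 1/(1 + exp(-1.7400)) = 1/(1 + 0.1755) = 0.8507.

0.8507


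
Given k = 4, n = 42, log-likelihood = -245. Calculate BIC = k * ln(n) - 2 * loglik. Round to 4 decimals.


ln(42) = 3.737670.
k * ln(n) = 4 * 3.737670 = 14.950680.
-2L = 490.
BIC = 14.950680 + 490 = 504.950680, which rounds to 504.9507.

504.9507


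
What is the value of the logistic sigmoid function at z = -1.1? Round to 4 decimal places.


exp(1.1000) = 3.0042.
1 + exp(-z) = 4.0042.
sigmoid = 1/4.0042 = 0.2497.

0.2497


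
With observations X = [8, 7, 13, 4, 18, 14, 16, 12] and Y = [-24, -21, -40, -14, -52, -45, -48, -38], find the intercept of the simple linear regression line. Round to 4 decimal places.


First find the slope: b1 = -2.8875.
Means: xbar = 11.5000, ybar = -35.2500.
b0 = ybar - b1 * xbar = -35.2500 - -2.8875 * 11.5000 = -2.0438.

-2.0438


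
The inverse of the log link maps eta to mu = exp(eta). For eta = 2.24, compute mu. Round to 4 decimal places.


mu = exp(eta) = exp(2.24).
= 9.3933.

9.3933


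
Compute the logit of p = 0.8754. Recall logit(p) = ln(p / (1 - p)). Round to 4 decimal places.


1 - p = 0.1246.
p/(1-p) = 7.0257.
logit = ln(7.0257) = 1.9496.

1.9496


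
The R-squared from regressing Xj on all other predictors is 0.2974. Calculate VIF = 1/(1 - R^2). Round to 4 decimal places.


Using VIF = 1/(1 - R^2_j):
1 - 0.2974 = 0.7026.
VIF = 1.4233.

1.4233


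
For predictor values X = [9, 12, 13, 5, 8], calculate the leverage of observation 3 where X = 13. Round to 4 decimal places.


Mean of X: xbar = 9.4000.
SXX = 41.2000.
For X = 13: h = 1/5 + (13 - 9.4000)^2/41.2000 = 0.5146.

0.5146


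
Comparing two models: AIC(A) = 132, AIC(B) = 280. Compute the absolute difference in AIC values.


Compute |132 - 280| = 148.
Model A has the smaller AIC.

148


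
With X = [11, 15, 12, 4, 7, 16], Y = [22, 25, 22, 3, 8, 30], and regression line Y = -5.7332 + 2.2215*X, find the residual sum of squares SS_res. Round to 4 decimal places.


For each point, residual = actual - predicted.
Residuals: [3.2967, -2.5893, 1.0752, -0.1528, -1.8173, 0.1892].
Sum of squared residuals = 22.0905.

22.0905


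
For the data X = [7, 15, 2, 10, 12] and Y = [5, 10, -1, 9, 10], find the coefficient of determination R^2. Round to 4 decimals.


The fitted line is Y = -1.7247 + 0.9049*X.
SSres = 8.3057, SStot = 89.2000.
R^2 = 1 - SSres/SStot = 0.9069.

0.9069


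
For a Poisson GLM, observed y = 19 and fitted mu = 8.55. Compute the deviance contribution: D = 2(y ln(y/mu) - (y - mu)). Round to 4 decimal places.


Compute y*ln(y/mu) = 19*ln(19/8.55) = 19*0.798508 = 15.171652.
y - mu = 10.45.
D = 2*(15.171652 - (10.45)) = 9.443304, which rounds to 9.4433.

9.4433


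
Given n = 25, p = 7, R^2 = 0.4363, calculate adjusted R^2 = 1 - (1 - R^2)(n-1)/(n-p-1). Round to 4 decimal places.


Plug in: Adj R^2 = 1 - (1 - 0.4363) * 24/17.
= 1 - 0.5637 * 24/17
= 1 - 13.5288 / 17
= 1 - 0.7958 = 0.2042.

0.2042


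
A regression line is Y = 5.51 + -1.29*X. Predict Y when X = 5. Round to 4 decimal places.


Substitute X = 5 into the equation:
Y = 5.51 + -1.29 * 5 = 5.51 + -6.4500 = -0.9400.

-0.9400


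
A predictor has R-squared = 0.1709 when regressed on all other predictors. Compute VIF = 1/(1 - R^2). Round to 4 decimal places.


VIF = 1 / (1 - 0.1709).
= 1 / 0.8291 = 1.2061.

1.2061


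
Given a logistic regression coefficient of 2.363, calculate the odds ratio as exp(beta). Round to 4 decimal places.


exp(2.363) = 10.6228.
So the odds ratio is 10.6228.

10.6228


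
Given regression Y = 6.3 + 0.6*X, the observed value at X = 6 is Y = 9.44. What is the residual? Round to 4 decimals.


Predicted = 6.3 + 0.6 * 6 = 9.9000.
Residual = 9.44 - 9.9000 = -0.4600.

-0.4600


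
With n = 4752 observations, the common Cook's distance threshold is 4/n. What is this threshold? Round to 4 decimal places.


Using the rule of thumb:
Threshold = 4 / 4752 = 0.0008.

0.0008


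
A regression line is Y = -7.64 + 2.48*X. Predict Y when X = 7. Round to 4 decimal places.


Plug X = 7 into Y = -7.64 + 2.48*X:
Y = -7.64 + 17.3600 = 9.7200.

9.7200


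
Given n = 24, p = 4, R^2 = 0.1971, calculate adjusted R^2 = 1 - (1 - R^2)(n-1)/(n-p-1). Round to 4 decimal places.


Using the formula:
(1 - 0.1971) = 0.8029.
Multiply by 23/19: 0.8029 * 23 = 18.4667, then 18.4667 / 19 = 0.9719.
Adj R^2 = 1 - 0.9719 = 0.0281.

0.0281


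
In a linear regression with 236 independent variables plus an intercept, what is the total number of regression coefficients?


Total coefficients = number of predictors + 1 (for the intercept).
= 236 + 1 = 237.

237


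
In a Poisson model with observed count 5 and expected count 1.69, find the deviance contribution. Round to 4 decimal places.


Compute y*ln(y/mu) = 5*ln(5/1.69) = 5*1.084709 = 5.423545.
y - mu = 3.31.
D = 2*(5.423545 - (3.31)) = 4.227090, which rounds to 4.2271.

4.2271


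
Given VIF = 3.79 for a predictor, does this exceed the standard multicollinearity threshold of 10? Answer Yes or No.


Compare VIF = 3.79 to the threshold of 10.
3.79 < 10, so the answer is No.

No


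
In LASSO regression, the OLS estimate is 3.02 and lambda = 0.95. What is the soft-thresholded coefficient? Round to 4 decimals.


Absolute value: |3.02| = 3.02.
Compare to lambda = 0.95.
Since |beta| > lambda, coefficient = sign(beta)*(|beta| - lambda) = 2.0700.

2.0700


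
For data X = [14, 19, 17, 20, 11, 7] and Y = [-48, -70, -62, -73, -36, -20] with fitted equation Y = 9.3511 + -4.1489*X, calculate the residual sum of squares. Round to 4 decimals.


Predicted values from Y = 9.3511 + -4.1489*X.
Residuals: [0.7335, -0.5220, -0.8198, 0.6269, 0.2868, -0.3088].
SSres = 2.0532.

2.0532


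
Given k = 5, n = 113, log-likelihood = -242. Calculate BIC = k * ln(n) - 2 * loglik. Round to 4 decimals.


Compute k*ln(n) = 5*ln(113) = 5*4.727388 = 23.636940.
Then -2*loglik = 484.
BIC = 23.636940 + 484 = 507.636940, which rounds to 507.6369.

507.6369


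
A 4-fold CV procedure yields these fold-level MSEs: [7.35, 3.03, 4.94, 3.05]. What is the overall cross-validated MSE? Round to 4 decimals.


Total MSE across folds = 18.3700.
CV-MSE = 18.3700/4 = 4.5925.

4.5925


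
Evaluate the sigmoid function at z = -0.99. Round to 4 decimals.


Compute exp(0.9900) = 2.6912.
Sigmoid = 1 / (1 + 2.6912) = 1 / 3.6912 = 0.2709.

0.2709


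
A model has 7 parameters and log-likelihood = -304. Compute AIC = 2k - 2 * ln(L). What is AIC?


AIC = 2k - 2*loglik = 2(7) - 2(-304).
= 14 + 608 = 622.

622


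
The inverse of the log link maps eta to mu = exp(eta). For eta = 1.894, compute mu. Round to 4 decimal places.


Apply the inverse link:
mu = e^1.894 = 6.6459.

6.6459


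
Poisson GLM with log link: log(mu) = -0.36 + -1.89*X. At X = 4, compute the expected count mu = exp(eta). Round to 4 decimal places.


eta = -0.36 + -1.89 * 4 = -7.9200.
mu = exp(-7.9200) = 0.0004.

0.0004


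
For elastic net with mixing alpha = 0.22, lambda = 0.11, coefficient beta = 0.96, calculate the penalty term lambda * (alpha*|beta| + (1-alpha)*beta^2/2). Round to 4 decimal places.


alpha * |beta| = 0.22 * 0.96 = 0.2112.
(1-alpha) * beta^2/2 = 0.78 * 0.9216/2 = 0.3594.
Total = 0.11 * (0.2112 + 0.3594) = 0.0628.

0.0628


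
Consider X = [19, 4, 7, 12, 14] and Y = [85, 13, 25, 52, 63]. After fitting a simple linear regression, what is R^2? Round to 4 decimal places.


The fitted line is Y = -7.4640 + 4.9164*X.
SSres = 8.2305, SStot = 3363.2000.
R^2 = 1 - SSres/SStot = 0.9976.

0.9976


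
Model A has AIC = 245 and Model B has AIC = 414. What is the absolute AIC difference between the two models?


Absolute difference = |245 - 414| = 169.
The model with lower AIC (A) is preferred.

169


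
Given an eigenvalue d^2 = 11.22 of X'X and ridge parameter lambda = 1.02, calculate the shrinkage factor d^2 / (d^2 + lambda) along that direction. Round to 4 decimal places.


Denominator = d^2 + lambda = 11.22 + 1.02 = 12.2400.
Shrinkage = 11.22 / 12.2400 = 0.9167.

0.9167


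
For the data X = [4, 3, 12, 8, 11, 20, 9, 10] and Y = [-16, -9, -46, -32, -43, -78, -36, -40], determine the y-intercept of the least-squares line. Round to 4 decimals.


First find the slope: b1 = -3.9639.
Means: xbar = 9.6250, ybar = -37.5000.
b0 = ybar - b1 * xbar = -37.5000 - -3.9639 * 9.6250 = 0.6525.

0.6525


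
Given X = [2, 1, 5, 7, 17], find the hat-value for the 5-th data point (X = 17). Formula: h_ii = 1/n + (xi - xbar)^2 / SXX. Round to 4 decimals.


Compute xbar = 6.4000 with n = 5 observations.
SXX = 163.2000.
Leverage = 1/5 + (17 - 6.4000)^2/163.2000 = 0.8885.

0.8885


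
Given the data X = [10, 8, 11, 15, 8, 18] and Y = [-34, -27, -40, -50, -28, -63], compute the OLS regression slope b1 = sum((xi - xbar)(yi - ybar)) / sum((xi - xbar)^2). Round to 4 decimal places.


First compute the means: xbar = 11.6667, ybar = -40.3333.
Then S_xx = sum((xi - xbar)^2) = 81.3333.
S_xy = sum((xi - xbar)(yi - ybar)) = -280.6667.
b1 = S_xy / S_xx = -280.6667 / 81.3333 = -3.4508.

-3.4508


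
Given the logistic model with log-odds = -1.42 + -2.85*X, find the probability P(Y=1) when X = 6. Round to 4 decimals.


Compute z = -1.42 + (-2.85)(6) = -18.5200.
exp(-z) = 110441883.5674.
P = 1/(1 + 110441883.5674) = 0.0000.

0.0000


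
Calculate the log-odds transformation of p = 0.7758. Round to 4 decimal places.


The odds are p/(1-p) = 0.7758 / 0.2242 = 3.4603.
logit(p) = ln(3.4603) = 1.2414.

1.2414


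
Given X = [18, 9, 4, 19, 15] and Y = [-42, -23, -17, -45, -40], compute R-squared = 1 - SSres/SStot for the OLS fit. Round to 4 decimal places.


The fitted line is Y = -8.1222 + -1.9444*X.
SSres = 16.7000, SStot = 629.2000.
R^2 = 1 - SSres/SStot = 0.9735.

0.9735


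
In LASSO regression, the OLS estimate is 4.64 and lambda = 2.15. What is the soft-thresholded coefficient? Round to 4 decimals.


Absolute value: |4.64| = 4.64.
Compare to lambda = 2.15.
Since |beta| > lambda, coefficient = sign(beta)*(|beta| - lambda) = 2.4900.

2.4900


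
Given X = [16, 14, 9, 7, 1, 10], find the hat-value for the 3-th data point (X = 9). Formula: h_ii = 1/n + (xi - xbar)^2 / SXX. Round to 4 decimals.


Compute xbar = 9.5000 with n = 6 observations.
SXX = 141.5000.
Leverage = 1/6 + (9 - 9.5000)^2/141.5000 = 0.1684.

0.1684


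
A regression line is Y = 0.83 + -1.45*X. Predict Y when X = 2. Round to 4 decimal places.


Predicted value:
Y = 0.83 + (-1.45)(2) = 0.83 + -2.9000 = -2.0700.

-2.0700


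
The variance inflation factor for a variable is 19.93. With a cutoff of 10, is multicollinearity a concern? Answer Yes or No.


Check: VIF = 19.93 vs threshold = 10.
Since 19.93 >= 10, the answer is Yes.

Yes


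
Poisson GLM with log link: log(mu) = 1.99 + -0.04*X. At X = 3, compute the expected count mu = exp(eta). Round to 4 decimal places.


Compute eta = 1.99 + -0.04 * 3 = 1.8700.
Apply inverse link: mu = e^1.8700 = 6.4883.

6.4883


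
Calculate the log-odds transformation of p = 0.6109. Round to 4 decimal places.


1 - p = 0.3891.
p/(1-p) = 1.5700.
logit = ln(1.5700) = 0.4511.

0.4511


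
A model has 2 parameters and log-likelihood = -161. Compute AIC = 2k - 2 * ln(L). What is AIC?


AIC = 2*2 - 2*(-161).
= 4 + 322 = 326.

326


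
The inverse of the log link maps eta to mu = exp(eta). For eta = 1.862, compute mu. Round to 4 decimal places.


mu = exp(eta) = exp(1.862).
= 6.4366.

6.4366


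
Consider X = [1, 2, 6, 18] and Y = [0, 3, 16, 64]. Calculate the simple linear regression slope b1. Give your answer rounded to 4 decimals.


Calculate xbar = 6.7500, ybar = 20.7500.
S_xx = 182.7500, S_xy = 693.7500.
Using b1 = S_xy / S_xx = 693.7500 / 182.7500, we get b1 = 3.7962.

3.7962
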